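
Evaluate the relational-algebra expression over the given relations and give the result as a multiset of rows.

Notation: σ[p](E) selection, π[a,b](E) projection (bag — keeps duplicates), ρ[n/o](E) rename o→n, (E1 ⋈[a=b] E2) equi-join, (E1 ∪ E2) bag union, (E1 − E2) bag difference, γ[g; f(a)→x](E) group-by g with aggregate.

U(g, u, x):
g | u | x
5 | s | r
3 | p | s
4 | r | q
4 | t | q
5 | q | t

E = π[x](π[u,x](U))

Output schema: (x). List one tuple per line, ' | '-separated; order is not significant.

Subexpression sizes:
  U → 5
  π[u,x](U) → 5
  π[x](π[u,x](U)) → 5

== RESULT ==
x
q
q
r
s
t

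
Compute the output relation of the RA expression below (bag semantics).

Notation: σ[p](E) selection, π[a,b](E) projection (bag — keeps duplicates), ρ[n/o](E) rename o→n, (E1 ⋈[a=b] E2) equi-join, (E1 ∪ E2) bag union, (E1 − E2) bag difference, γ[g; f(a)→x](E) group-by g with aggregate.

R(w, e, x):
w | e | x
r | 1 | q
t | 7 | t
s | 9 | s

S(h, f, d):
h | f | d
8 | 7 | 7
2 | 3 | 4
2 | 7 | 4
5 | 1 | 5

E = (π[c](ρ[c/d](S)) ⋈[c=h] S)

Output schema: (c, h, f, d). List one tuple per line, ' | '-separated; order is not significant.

Row counts bottom-up:
  S → 4
  ρ[c/d](S) → 4
  π[c](ρ[c/d](S)) → 4
  S → 4
  (π[c](ρ[c/d](S)) ⋈[c=h] S) → 1

== RESULT ==
c | h | f | d
5 | 5 | 1 | 5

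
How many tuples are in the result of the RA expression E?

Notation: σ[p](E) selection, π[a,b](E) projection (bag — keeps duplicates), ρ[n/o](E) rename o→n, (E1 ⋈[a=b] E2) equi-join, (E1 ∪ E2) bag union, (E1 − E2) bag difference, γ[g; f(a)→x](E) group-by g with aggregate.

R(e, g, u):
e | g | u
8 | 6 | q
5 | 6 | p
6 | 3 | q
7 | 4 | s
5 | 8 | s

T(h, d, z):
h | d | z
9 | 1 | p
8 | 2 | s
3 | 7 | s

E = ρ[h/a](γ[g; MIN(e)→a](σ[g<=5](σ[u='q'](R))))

Per-node cardinality:
  R → 5
  σ[u='q'](R) → 2
  σ[g<=5](σ[u='q'](R)) → 1
  γ[g; MIN(e)→a](σ[g<=5](σ[u='q'](R))) → 1
  ρ[h/a](γ[g; MIN(e)→a](σ[g<=5](σ[u='q'](R)))) → 1

|E| = 1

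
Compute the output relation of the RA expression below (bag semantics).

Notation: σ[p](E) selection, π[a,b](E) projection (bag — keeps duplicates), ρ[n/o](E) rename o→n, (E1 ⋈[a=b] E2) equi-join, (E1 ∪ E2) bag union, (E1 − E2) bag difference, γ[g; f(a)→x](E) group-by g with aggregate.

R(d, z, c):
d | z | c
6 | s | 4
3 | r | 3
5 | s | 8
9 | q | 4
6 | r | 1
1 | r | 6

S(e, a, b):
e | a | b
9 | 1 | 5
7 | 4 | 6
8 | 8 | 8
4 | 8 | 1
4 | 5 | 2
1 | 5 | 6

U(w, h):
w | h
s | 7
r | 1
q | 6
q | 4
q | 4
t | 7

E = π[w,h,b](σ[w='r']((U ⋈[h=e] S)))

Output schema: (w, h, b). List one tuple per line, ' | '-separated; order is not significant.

Row counts bottom-up:
  U → 6
  S → 6
  (U ⋈[h=e] S) → 7
  σ[w='r']((U ⋈[h=e] S)) → 1
  π[w,h,b](σ[w='r']((U ⋈[h=e] S))) → 1

== RESULT ==
w | h | b
r | 1 | 6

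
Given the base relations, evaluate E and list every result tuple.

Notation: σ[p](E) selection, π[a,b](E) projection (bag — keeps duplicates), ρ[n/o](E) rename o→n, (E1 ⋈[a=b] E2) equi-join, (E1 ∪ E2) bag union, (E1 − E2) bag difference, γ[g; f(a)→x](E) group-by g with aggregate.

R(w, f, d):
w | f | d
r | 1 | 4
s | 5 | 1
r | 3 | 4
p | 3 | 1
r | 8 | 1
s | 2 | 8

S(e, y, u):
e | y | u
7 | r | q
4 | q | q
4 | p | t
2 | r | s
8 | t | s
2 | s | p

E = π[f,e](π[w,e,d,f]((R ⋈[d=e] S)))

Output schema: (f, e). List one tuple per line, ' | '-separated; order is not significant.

Stepwise |·|:
  R → 6
  S → 6
  (R ⋈[d=e] S) → 5
  π[w,e,d,f]((R ⋈[d=e] S)) → 5
  π[f,e](π[w,e,d,f]((R ⋈[d=e] S))) → 5

== RESULT ==
f | e
1 | 4
1 | 4
2 | 8
3 | 4
3 | 4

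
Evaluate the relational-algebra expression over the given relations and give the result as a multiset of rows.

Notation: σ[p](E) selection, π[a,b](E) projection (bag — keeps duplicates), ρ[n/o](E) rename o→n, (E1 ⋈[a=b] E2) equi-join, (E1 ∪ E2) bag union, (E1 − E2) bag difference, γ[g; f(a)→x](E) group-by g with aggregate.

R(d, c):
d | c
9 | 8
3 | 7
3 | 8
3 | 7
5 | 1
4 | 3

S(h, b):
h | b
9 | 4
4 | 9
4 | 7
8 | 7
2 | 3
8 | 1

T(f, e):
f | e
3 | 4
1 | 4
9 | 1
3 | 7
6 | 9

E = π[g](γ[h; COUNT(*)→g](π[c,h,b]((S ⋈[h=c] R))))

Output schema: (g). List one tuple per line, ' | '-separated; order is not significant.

Per-node cardinality:
  S → 6
  R → 6
  (S ⋈[h=c] R) → 4
  π[c,h,b]((S ⋈[h=c] R)) → 4
  γ[h; COUNT(*)→g](π[c,h,b]((S ⋈[h=c] R))) → 1
  π[g](γ[h; COUNT(*)→g](π[c,h,b]((S ⋈[h=c] R)))) → 1

== RESULT ==
g
4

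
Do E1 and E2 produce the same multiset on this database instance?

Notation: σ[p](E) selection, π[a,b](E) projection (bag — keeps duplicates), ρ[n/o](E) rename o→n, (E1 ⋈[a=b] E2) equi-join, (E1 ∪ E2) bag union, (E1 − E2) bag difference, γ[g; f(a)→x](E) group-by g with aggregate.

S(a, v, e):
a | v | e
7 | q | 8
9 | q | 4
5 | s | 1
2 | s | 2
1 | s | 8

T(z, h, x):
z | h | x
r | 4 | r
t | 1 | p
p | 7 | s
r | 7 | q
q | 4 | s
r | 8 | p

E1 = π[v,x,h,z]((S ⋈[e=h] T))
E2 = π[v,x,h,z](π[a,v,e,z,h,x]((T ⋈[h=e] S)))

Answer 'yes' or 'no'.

E1 row counts bottom-up:
  S → 5
  T → 6
  (S ⋈[e=h] T) → 5
  π[v,x,h,z]((S ⋈[e=h] T)) → 5
E2 row counts bottom-up:
  T → 6
  S → 5
  (T ⋈[h=e] S) → 5
  π[a,v,e,z,h,x]((T ⋈[h=e] S)) → 5
  π[v,x,h,z](π[a,v,e,z,h,x]((T ⋈[h=e] S))) → 5

E1 and E2 produce the same multiset:
v | x | h | z
q | p | 8 | r
q | r | 4 | r
q | s | 4 | q
s | p | 1 | t
s | p | 8 | r

yes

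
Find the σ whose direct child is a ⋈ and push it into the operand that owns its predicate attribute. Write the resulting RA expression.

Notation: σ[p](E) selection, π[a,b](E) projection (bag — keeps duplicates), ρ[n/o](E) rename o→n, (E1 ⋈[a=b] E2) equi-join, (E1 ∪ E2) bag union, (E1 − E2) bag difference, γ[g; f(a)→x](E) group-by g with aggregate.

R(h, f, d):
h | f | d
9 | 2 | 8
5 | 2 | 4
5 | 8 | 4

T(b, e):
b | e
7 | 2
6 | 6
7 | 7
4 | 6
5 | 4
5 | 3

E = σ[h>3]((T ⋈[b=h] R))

σ filters on h, owned by the right side.
E' = (T ⋈[b=h] σ[h>3](R))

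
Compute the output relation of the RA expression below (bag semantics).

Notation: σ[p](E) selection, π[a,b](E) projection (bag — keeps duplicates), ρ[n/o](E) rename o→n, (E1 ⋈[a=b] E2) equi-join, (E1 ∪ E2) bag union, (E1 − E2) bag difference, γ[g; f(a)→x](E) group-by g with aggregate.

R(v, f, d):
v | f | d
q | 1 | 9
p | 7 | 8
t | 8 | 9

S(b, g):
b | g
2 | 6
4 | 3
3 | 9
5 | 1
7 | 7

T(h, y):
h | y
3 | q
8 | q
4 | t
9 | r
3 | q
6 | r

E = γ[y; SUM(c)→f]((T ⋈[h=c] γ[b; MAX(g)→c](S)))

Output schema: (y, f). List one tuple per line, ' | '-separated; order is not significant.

Per-node cardinality:
  T → 6
  S → 5
  γ[b; MAX(g)→c](S) → 5
  (T ⋈[h=c] γ[b; MAX(g)→c](S)) → 4
  γ[y; SUM(c)→f]((T ⋈[h=c] γ[b; MAX(g)→c](S))) → 2

== RESULT ==
y | f
q | 6
r | 15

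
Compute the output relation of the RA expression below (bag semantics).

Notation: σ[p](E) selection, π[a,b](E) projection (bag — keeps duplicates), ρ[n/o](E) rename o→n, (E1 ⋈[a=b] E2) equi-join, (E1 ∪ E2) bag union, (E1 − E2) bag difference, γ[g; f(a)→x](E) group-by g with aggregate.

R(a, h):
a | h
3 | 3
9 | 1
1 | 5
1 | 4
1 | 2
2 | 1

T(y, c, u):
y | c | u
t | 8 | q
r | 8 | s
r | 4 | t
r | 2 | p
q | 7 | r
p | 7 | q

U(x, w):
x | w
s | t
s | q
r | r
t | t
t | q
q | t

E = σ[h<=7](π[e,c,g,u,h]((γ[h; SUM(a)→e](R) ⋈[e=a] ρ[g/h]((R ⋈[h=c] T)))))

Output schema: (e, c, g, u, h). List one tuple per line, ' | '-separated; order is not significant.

Row counts bottom-up:
  R → 6
  γ[h; SUM(a)→e](R) → 5
  R → 6
  T → 6
  (R ⋈[h=c] T) → 2
  ρ[g/h]((R ⋈[h=c] T)) → 2
  (γ[h; SUM(a)→e](R) ⋈[e=a] ρ[g/h]((R ⋈[h=c] T))) → 6
  π[e,c,g,u,h]((γ[h; SUM(a)→e](R) ⋈[e=a] ρ[g/h]((R ⋈[h=c] T)))) → 6
  σ[h<=7](π[e,c,g,u,h]((γ[h; SUM(a)→e](R) ⋈[e=a] ρ[g/h]((R ⋈[h=c] T))))) → 6

== RESULT ==
e | c | g | u | h
1 | 2 | 2 | p | 2
1 | 2 | 2 | p | 4
1 | 2 | 2 | p | 5
1 | 4 | 4 | t | 2
1 | 4 | 4 | t | 4
1 | 4 | 4 | t | 5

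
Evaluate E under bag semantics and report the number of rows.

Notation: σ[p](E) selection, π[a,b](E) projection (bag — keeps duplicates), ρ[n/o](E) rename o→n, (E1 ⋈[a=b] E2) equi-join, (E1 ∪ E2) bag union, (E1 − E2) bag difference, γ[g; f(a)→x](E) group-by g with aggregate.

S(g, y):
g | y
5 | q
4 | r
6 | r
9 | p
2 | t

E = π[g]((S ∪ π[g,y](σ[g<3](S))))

Per-node cardinality:
  S → 5
  S → 5
  σ[g<3](S) → 1
  π[g,y](σ[g<3](S)) → 1
  (S ∪ π[g,y](σ[g<3](S))) → 6
  π[g]((S ∪ π[g,y](σ[g<3](S)))) → 6

|E| = 6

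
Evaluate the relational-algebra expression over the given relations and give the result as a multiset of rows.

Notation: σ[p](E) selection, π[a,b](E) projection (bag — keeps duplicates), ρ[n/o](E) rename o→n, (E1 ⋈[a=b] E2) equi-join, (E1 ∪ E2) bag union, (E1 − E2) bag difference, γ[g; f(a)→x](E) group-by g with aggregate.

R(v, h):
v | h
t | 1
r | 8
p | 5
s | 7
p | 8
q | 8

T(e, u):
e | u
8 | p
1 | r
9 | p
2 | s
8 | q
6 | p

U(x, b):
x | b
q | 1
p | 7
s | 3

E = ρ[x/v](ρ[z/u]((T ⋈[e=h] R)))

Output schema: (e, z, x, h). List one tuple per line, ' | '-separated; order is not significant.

Subexpression sizes:
  T → 6
  R → 6
  (T ⋈[e=h] R) → 7
  ρ[z/u]((T ⋈[e=h] R)) → 7
  ρ[x/v](ρ[z/u]((T ⋈[e=h] R))) → 7

== RESULT ==
e | z | x | h
1 | r | t | 1
8 | p | p | 8
8 | p | q | 8
8 | p | r | 8
8 | q | p | 8
8 | q | q | 8
8 | q | r | 8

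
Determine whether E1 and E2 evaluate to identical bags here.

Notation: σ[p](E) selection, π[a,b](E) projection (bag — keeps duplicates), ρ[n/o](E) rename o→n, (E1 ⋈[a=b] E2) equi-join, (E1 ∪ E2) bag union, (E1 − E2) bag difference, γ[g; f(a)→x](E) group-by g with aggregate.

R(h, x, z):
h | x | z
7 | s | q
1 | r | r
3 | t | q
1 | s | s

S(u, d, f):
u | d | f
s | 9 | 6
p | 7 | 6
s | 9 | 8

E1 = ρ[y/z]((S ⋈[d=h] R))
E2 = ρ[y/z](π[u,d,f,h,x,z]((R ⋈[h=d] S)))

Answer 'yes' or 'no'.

E1 subexpression sizes:
  S → 3
  R → 4
  (S ⋈[d=h] R) → 1
  ρ[y/z]((S ⋈[d=h] R)) → 1
E2 subexpression sizes:
  R → 4
  S → 3
  (R ⋈[h=d] S) → 1
  π[u,d,f,h,x,z]((R ⋈[h=d] S)) → 1
  ρ[y/z](π[u,d,f,h,x,z]((R ⋈[h=d] S))) → 1

E1 and E2 produce the same multiset:
u | d | f | h | x | y
p | 7 | 6 | 7 | s | q

yes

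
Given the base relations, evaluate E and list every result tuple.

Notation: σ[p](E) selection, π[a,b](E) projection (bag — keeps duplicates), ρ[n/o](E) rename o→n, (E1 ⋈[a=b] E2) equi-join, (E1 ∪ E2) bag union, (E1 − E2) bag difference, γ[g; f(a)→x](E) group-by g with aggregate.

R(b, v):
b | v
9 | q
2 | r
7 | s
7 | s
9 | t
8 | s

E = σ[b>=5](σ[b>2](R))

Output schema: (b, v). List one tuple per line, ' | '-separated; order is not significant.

Subexpression sizes:
  R → 6
  σ[b>2](R) → 5
  σ[b>=5](σ[b>2](R)) → 5

== RESULT ==
b | v
7 | s
7 | s
8 | s
9 | q
9 | t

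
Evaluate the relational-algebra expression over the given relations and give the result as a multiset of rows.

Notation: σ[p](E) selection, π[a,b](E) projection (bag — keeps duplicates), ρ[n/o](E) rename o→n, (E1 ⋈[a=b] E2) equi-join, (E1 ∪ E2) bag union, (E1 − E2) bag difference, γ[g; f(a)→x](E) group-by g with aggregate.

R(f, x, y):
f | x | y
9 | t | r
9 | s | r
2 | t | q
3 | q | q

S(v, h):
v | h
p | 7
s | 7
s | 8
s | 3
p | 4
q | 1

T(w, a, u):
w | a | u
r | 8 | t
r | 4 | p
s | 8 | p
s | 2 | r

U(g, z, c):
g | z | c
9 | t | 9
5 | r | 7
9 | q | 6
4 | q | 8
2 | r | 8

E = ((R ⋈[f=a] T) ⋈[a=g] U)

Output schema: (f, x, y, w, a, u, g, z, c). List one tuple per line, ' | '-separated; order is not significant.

Subexpression sizes:
  R → 4
  T → 4
  (R ⋈[f=a] T) → 1
  U → 5
  ((R ⋈[f=a] T) ⋈[a=g] U) → 1

== RESULT ==
f | x | y | w | a | u | g | z | c
2 | t | q | s | 2 | r | 2 | r | 8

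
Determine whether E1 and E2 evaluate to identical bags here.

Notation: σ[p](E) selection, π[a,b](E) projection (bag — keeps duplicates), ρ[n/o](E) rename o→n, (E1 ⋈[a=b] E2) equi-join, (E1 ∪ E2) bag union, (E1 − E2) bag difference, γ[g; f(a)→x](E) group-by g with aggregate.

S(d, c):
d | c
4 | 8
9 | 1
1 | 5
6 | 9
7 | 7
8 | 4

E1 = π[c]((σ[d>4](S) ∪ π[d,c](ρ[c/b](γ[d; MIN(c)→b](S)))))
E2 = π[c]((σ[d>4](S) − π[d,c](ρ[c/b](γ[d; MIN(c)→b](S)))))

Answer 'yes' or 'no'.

E1 stepwise |·|:
  S → 6
  σ[d>4](S) → 4
  S → 6
  γ[d; MIN(c)→b](S) → 6
  ρ[c/b](γ[d; MIN(c)→b](S)) → 6
  π[d,c](ρ[c/b](γ[d; MIN(c)→b](S))) → 6
  (σ[d>4](S) ∪ π[d,c](ρ[c/b](γ[d; MIN(c)→b](S)))) → 10
  π[c]((σ[d>4](S) ∪ π[d,c](ρ[c/b](γ[d; MIN(c)→b](S))))) → 10
E2 stepwise |·|:
  S → 6
  σ[d>4](S) → 4
  S → 6
  γ[d; MIN(c)→b](S) → 6
  ρ[c/b](γ[d; MIN(c)→b](S)) → 6
  π[d,c](ρ[c/b](γ[d; MIN(c)→b](S))) → 6
  (σ[d>4](S) − π[d,c](ρ[c/b](γ[d; MIN(c)→b](S)))) → 0
  π[c]((σ[d>4](S) − π[d,c](ρ[c/b](γ[d; MIN(c)→b](S))))) → 0

E1 result:
c
1
1
4
4
5
7
7
8
9
9
E2 result:
c
(0 rows)
Witness: (1,) appears 2× in E1 but 0× in E2.

no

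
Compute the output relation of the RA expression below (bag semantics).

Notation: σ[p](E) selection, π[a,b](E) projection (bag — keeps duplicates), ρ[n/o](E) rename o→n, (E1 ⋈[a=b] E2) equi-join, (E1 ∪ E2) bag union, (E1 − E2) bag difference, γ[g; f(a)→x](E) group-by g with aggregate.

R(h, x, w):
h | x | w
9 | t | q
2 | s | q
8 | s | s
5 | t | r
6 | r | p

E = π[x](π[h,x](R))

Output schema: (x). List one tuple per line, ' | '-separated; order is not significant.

Stepwise |·|:
  R → 5
  π[h,x](R) → 5
  π[x](π[h,x](R)) → 5

== RESULT ==
x
r
s
s
t
t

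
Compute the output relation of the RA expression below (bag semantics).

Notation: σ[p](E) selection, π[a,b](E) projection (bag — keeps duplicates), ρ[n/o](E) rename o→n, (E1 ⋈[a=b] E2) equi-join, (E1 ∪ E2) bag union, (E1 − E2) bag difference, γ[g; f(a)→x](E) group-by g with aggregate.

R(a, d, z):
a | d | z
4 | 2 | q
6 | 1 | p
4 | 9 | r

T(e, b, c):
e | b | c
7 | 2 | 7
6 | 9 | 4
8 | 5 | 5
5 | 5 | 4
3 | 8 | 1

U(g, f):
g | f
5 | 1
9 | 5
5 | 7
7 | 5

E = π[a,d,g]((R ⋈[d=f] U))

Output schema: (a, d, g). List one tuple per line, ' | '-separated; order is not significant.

Row counts bottom-up:
  R → 3
  U → 4
  (R ⋈[d=f] U) → 1
  π[a,d,g]((R ⋈[d=f] U)) → 1

== RESULT ==
a | d | g
6 | 1 | 5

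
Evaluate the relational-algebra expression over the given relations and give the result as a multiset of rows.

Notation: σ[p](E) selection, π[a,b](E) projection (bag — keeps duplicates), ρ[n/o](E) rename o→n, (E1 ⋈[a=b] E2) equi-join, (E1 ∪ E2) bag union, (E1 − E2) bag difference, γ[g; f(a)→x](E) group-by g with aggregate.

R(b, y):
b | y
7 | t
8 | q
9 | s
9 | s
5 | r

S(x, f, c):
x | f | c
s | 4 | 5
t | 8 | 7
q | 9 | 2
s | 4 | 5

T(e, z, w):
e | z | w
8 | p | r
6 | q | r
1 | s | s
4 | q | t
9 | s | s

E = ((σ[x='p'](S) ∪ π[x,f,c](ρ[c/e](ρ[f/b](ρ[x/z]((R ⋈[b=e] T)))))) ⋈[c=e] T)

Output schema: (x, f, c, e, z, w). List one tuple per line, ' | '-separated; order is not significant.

Per-node cardinality:
  S → 4
  σ[x='p'](S) → 0
  R → 5
  T → 5
  (R ⋈[b=e] T) → 3
  ρ[x/z]((R ⋈[b=e] T)) → 3
  ρ[f/b](ρ[x/z]((R ⋈[b=e] T))) → 3
  ρ[c/e](ρ[f/b](ρ[x/z]((R ⋈[b=e] T)))) → 3
  π[x,f,c](ρ[c/e](ρ[f/b](ρ[x/z]((R ⋈[b=e] T))))) → 3
  (σ[x='p'](S) ∪ π[x,f,c](ρ[c/e](ρ[f/b](ρ[x/z]((R ⋈[b=e] T)))))) → 3
  T → 5
  ((σ[x='p'](S) ∪ π[x,f,c](ρ[c/e](ρ[f/b](ρ[x/z]((R ⋈[b=e] T)))))) ⋈[c=e] T) → 3

== RESULT ==
x | f | c | e | z | w
p | 8 | 8 | 8 | p | r
s | 9 | 9 | 9 | s | s
s | 9 | 9 | 9 | s | s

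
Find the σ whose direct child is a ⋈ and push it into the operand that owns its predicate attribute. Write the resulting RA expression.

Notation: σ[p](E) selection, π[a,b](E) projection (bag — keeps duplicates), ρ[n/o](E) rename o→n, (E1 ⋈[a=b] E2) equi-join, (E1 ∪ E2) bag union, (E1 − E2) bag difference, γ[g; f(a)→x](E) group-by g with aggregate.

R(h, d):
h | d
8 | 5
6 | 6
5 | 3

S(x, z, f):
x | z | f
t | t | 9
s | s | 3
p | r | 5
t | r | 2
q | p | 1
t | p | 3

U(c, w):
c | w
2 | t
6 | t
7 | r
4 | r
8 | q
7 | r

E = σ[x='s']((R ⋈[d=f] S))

σ filters on x, owned by the right side.
E' = (R ⋈[d=f] σ[x='s'](S))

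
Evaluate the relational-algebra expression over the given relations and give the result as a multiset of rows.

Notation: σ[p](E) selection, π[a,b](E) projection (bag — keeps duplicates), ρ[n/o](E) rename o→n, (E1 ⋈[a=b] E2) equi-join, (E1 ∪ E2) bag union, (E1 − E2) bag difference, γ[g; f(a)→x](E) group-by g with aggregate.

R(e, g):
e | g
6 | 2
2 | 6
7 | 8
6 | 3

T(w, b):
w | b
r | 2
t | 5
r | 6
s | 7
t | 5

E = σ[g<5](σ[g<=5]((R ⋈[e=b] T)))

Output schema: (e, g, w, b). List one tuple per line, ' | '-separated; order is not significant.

Subexpression sizes:
  R → 4
  T → 5
  (R ⋈[e=b] T) → 4
  σ[g<=5]((R ⋈[e=b] T)) → 2
  σ[g<5](σ[g<=5]((R ⋈[e=b] T))) → 2

== RESULT ==
e | g | w | b
6 | 2 | r | 6
6 | 3 | r | 6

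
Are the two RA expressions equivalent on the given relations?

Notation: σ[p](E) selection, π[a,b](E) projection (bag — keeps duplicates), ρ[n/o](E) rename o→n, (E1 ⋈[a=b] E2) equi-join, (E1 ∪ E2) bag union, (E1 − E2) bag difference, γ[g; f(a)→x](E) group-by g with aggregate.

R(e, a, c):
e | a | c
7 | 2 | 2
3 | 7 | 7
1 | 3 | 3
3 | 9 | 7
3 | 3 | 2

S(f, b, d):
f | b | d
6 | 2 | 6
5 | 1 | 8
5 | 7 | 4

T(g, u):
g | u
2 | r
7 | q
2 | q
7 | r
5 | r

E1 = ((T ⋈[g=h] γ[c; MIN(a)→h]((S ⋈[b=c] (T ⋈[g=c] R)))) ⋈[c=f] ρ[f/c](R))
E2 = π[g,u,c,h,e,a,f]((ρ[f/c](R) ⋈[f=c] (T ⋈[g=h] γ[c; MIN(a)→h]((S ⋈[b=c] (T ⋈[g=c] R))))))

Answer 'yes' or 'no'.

E1 subexpression sizes:
  T → 5
  S → 3
  T → 5
  R → 5
  (T ⋈[g=c] R) → 8
  (S ⋈[b=c] (T ⋈[g=c] R)) → 8
  γ[c; MIN(a)→h]((S ⋈[b=c] (T ⋈[g=c] R))) → 2
  (T ⋈[g=h] γ[c; MIN(a)→h]((S ⋈[b=c] (T ⋈[g=c] R)))) → 4
  R → 5
  ρ[f/c](R) → 5
  ((T ⋈[g=h] γ[c; MIN(a)→h]((S ⋈[b=c] (T ⋈[g=c] R)))) ⋈[c=f] ρ[f/c](R)) → 8
E2 subexpression sizes:
  R → 5
  ρ[f/c](R) → 5
  T → 5
  S → 3
  T → 5
  R → 5
  (T ⋈[g=c] R) → 8
  (S ⋈[b=c] (T ⋈[g=c] R)) → 8
  γ[c; MIN(a)→h]((S ⋈[b=c] (T ⋈[g=c] R))) → 2
  (T ⋈[g=h] γ[c; MIN(a)→h]((S ⋈[b=c] (T ⋈[g=c] R)))) → 4
  (ρ[f/c](R) ⋈[f=c] (T ⋈[g=h] γ[c; MIN(a)→h]((S ⋈[b=c] (T ⋈[g=c] R))))) → 8
  π[g,u,c,h,e,a,f]((ρ[f/c](R) ⋈[f=c] (T ⋈[g=h] γ[c; MIN(a)→h]((S ⋈[b=c] (T ⋈[g=c] R)))))) → 8

E1 and E2 produce the same multiset:
g | u | c | h | e | a | f
2 | q | 2 | 2 | 3 | 3 | 2
2 | q | 2 | 2 | 7 | 2 | 2
2 | r | 2 | 2 | 3 | 3 | 2
2 | r | 2 | 2 | 7 | 2 | 2
7 | q | 7 | 7 | 3 | 7 | 7
7 | q | 7 | 7 | 3 | 9 | 7
7 | r | 7 | 7 | 3 | 7 | 7
7 | r | 7 | 7 | 3 | 9 | 7

yes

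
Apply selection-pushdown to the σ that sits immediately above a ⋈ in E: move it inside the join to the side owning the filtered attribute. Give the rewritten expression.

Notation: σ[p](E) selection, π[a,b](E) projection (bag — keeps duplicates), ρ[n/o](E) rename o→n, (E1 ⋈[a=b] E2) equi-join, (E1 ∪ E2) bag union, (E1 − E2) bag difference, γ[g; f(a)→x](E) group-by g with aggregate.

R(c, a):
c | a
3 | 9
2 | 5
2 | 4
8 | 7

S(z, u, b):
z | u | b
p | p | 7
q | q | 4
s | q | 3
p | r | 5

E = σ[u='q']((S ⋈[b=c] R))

σ filters on u, owned by the left side.
E' = (σ[u='q'](S) ⋈[b=c] R)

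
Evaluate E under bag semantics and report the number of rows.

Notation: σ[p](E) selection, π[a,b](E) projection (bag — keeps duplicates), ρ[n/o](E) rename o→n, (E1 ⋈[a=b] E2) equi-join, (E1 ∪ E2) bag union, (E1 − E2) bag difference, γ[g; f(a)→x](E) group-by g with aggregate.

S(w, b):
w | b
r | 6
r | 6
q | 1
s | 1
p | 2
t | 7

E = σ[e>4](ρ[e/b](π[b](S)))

Per-node cardinality:
  S → 6
  π[b](S) → 6
  ρ[e/b](π[b](S)) → 6
  σ[e>4](ρ[e/b](π[b](S))) → 3

|E| = 3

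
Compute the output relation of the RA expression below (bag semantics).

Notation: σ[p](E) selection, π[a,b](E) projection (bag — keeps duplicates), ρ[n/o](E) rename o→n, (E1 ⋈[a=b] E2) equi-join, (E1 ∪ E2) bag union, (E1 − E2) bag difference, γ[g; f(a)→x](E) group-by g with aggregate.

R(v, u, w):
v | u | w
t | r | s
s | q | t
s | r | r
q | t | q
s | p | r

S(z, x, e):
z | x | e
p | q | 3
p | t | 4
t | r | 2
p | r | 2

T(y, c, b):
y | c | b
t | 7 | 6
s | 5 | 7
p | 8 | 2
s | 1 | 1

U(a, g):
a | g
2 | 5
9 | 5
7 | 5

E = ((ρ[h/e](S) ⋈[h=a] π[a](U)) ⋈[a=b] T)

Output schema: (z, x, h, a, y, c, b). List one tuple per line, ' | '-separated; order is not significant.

Stepwise |·|:
  S → 4
  ρ[h/e](S) → 4
  U → 3
  π[a](U) → 3
  (ρ[h/e](S) ⋈[h=a] π[a](U)) → 2
  T → 4
  ((ρ[h/e](S) ⋈[h=a] π[a](U)) ⋈[a=b] T) → 2

== RESULT ==
z | x | h | a | y | c | b
p | r | 2 | 2 | p | 8 | 2
t | r | 2 | 2 | p | 8 | 2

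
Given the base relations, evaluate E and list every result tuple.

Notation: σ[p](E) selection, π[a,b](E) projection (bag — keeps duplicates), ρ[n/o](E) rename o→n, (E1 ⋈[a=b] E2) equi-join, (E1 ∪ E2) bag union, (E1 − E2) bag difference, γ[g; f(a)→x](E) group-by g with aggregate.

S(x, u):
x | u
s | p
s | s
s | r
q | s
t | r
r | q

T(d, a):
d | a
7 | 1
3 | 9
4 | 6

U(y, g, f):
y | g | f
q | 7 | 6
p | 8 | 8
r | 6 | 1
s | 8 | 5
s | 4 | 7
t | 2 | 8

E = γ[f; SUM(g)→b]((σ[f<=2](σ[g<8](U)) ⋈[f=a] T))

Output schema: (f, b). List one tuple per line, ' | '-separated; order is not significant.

Subexpression sizes:
  U → 6
  σ[g<8](U) → 4
  σ[f<=2](σ[g<8](U)) → 1
  T → 3
  (σ[f<=2](σ[g<8](U)) ⋈[f=a] T) → 1
  γ[f; SUM(g)→b]((σ[f<=2](σ[g<8](U)) ⋈[f=a] T)) → 1

== RESULT ==
f | b
1 | 6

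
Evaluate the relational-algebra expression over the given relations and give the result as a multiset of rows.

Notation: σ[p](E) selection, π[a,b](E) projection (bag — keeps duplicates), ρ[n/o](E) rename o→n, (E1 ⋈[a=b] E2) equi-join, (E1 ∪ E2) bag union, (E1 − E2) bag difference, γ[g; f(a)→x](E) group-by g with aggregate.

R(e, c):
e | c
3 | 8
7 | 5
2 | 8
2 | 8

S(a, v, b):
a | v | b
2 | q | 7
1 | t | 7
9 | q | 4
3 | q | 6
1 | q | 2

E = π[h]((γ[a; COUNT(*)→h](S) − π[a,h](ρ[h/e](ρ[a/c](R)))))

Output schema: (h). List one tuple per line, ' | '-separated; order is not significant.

Stepwise |·|:
  S → 5
  γ[a; COUNT(*)→h](S) → 4
  R → 4
  ρ[a/c](R) → 4
  ρ[h/e](ρ[a/c](R)) → 4
  π[a,h](ρ[h/e](ρ[a/c](R))) → 4
  (γ[a; COUNT(*)→h](S) − π[a,h](ρ[h/e](ρ[a/c](R)))) → 4
  π[h]((γ[a; COUNT(*)→h](S) − π[a,h](ρ[h/e](ρ[a/c](R))))) → 4

== RESULT ==
h
1
1
1
2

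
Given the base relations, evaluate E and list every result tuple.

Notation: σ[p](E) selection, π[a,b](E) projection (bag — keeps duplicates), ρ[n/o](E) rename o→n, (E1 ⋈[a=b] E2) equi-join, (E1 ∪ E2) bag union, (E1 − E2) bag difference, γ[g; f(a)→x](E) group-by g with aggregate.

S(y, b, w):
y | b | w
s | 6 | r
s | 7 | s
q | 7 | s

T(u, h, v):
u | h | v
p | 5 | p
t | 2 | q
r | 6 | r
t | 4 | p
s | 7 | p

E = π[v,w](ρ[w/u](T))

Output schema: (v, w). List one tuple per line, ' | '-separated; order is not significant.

Subexpression sizes:
  T → 5
  ρ[w/u](T) → 5
  π[v,w](ρ[w/u](T)) → 5

== RESULT ==
v | w
p | p
p | s
p | t
q | t
r | r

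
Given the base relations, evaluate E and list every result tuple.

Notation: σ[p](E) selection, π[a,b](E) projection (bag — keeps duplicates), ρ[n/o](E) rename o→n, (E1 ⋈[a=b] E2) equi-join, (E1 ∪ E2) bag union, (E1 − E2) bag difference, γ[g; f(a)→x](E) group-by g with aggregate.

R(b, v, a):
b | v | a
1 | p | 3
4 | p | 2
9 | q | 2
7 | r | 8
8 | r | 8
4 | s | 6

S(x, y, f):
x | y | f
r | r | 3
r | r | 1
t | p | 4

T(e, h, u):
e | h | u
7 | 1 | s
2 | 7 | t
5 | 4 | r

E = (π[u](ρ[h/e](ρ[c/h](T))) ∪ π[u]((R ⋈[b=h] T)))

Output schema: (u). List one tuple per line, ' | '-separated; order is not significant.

Per-node cardinality:
  T → 3
  ρ[c/h](T) → 3
  ρ[h/e](ρ[c/h](T)) → 3
  π[u](ρ[h/e](ρ[c/h](T))) → 3
  R → 6
  T → 3
  (R ⋈[b=h] T) → 4
  π[u]((R ⋈[b=h] T)) → 4
  (π[u](ρ[h/e](ρ[c/h](T))) ∪ π[u]((R ⋈[b=h] T))) → 7

== RESULT ==
u
r
r
r
s
s
t
t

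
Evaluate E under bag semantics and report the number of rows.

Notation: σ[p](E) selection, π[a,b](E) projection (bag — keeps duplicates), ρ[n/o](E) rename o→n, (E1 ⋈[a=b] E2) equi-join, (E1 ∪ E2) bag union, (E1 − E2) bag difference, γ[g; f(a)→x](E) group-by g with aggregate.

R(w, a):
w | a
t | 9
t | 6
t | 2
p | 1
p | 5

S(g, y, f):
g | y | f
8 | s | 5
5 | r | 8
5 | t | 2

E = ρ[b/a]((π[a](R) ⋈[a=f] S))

Row counts bottom-up:
  R → 5
  π[a](R) → 5
  S → 3
  (π[a](R) ⋈[a=f] S) → 2
  ρ[b/a]((π[a](R) ⋈[a=f] S)) → 2

|E| = 2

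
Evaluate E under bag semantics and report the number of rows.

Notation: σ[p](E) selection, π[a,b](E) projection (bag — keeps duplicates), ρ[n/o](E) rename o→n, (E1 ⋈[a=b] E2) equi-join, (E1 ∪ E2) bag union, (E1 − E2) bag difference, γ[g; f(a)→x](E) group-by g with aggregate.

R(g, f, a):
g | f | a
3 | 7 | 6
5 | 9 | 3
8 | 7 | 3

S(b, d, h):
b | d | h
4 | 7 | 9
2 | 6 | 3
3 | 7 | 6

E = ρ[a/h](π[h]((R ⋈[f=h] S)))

Row counts bottom-up:
  R → 3
  S → 3
  (R ⋈[f=h] S) → 1
  π[h]((R ⋈[f=h] S)) → 1
  ρ[a/h](π[h]((R ⋈[f=h] S))) → 1

|E| = 1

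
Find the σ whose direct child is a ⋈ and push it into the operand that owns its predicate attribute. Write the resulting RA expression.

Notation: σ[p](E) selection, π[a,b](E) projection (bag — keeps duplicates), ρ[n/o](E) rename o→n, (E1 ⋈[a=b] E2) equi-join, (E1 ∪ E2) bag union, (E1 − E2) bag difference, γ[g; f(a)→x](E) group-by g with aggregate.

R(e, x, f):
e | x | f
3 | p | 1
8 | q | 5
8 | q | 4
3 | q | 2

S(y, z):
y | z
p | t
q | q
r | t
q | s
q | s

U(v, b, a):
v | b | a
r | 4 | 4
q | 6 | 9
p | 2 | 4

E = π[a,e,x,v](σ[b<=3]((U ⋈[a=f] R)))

σ filters on b, owned by the left side.
E' = π[a,e,x,v]((σ[b<=3](U) ⋈[a=f] R))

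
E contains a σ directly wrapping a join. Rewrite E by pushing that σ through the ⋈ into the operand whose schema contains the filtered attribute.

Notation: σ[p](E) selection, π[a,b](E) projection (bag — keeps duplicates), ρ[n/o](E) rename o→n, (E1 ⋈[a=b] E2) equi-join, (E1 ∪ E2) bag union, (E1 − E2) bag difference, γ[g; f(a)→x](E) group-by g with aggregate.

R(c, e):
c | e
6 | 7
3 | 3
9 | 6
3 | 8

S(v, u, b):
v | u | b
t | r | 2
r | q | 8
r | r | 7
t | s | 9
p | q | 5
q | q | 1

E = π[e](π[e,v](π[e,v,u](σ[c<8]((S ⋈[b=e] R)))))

σ filters on c, owned by the right side.
E' = π[e](π[e,v](π[e,v,u]((S ⋈[b=e] σ[c<8](R)))))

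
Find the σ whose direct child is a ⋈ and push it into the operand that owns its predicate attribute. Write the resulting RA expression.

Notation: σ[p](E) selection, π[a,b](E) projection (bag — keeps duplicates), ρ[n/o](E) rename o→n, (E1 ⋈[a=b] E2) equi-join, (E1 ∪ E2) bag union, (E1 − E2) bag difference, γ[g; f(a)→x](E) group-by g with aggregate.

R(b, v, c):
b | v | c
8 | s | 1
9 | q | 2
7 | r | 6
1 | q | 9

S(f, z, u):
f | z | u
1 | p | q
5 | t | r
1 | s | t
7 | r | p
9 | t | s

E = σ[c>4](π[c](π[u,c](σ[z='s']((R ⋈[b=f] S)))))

σ filters on z, owned by the right side.
E' = σ[c>4](π[c](π[u,c]((R ⋈[b=f] σ[z='s'](S)))))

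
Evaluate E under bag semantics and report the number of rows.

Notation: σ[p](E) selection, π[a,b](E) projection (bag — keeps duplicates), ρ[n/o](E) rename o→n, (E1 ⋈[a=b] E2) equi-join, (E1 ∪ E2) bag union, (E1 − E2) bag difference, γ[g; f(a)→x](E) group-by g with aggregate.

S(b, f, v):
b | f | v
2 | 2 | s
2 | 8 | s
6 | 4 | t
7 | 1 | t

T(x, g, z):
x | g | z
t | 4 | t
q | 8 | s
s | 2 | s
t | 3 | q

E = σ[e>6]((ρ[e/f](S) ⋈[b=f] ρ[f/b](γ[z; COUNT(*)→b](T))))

Row counts bottom-up:
  S → 4
  ρ[e/f](S) → 4
  T → 4
  γ[z; COUNT(*)→b](T) → 3
  ρ[f/b](γ[z; COUNT(*)→b](T)) → 3
  (ρ[e/f](S) ⋈[b=f] ρ[f/b](γ[z; COUNT(*)→b](T))) → 2
  σ[e>6]((ρ[e/f](S) ⋈[b=f] ρ[f/b](γ[z; COUNT(*)→b](T)))) → 1

|E| = 1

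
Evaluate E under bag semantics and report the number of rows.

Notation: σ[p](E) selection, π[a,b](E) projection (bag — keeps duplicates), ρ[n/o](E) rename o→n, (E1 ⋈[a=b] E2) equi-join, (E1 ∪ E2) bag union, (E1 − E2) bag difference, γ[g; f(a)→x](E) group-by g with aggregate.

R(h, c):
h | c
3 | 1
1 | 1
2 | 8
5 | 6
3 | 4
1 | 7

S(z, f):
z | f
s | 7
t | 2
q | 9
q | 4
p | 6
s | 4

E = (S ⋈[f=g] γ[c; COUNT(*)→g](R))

Subexpression sizes:
  S → 6
  R → 6
  γ[c; COUNT(*)→g](R) → 5
  (S ⋈[f=g] γ[c; COUNT(*)→g](R)) → 1

|E| = 1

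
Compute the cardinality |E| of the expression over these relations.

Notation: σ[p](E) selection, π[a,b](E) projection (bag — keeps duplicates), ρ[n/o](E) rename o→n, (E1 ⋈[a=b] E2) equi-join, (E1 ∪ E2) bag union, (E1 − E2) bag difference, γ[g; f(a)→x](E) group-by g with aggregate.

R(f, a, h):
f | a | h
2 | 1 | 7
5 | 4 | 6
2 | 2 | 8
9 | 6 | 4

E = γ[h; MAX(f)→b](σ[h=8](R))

Subexpression sizes:
  R → 4
  σ[h=8](R) → 1
  γ[h; MAX(f)→b](σ[h=8](R)) → 1

|E| = 1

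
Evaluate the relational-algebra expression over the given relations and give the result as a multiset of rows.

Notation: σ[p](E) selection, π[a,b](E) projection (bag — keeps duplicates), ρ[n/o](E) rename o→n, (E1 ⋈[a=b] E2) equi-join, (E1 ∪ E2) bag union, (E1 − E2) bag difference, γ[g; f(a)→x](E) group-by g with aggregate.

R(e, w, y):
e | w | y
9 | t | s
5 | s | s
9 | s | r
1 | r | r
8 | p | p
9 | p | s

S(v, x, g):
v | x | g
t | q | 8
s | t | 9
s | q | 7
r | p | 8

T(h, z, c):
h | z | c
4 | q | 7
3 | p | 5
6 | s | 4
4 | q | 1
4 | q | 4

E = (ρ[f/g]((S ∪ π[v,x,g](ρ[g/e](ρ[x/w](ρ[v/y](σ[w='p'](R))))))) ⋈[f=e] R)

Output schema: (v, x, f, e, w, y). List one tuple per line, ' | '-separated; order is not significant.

Row counts bottom-up:
  S → 4
  R → 6
  σ[w='p'](R) → 2
  ρ[v/y](σ[w='p'](R)) → 2
  ρ[x/w](ρ[v/y](σ[w='p'](R))) → 2
  ρ[g/e](ρ[x/w](ρ[v/y](σ[w='p'](R)))) → 2
  π[v,x,g](ρ[g/e](ρ[x/w](ρ[v/y](σ[w='p'](R))))) → 2
  (S ∪ π[v,x,g](ρ[g/e](ρ[x/w](ρ[v/y](σ[w='p'](R)))))) → 6
  ρ[f/g]((S ∪ π[v,x,g](ρ[g/e](ρ[x/w](ρ[v/y](σ[w='p'](R))))))) → 6
  R → 6
  (ρ[f/g]((S ∪ π[v,x,g](ρ[g/e](ρ[x/w](ρ[v/y](σ[w='p'](R))))))) ⋈[f=e] R) → 9

== RESULT ==
v | x | f | e | w | y
p | p | 8 | 8 | p | p
r | p | 8 | 8 | p | p
s | p | 9 | 9 | p | s
s | p | 9 | 9 | s | r
s | p | 9 | 9 | t | s
s | t | 9 | 9 | p | s
s | t | 9 | 9 | s | r
s | t | 9 | 9 | t | s
t | q | 8 | 8 | p | p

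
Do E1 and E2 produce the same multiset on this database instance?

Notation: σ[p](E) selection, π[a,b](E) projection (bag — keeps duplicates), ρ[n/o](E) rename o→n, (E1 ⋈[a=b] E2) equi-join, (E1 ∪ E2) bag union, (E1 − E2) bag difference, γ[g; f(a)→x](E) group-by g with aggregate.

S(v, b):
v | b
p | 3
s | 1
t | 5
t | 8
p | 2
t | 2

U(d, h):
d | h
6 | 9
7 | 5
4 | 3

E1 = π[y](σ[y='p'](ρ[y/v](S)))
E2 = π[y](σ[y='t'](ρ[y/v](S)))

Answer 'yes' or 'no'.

E1 subexpression sizes:
  S → 6
  ρ[y/v](S) → 6
  σ[y='p'](ρ[y/v](S)) → 2
  π[y](σ[y='p'](ρ[y/v](S))) → 2
E2 subexpression sizes:
  S → 6
  ρ[y/v](S) → 6
  σ[y='t'](ρ[y/v](S)) → 3
  π[y](σ[y='t'](ρ[y/v](S))) → 3

E1 result:
y
p
p
E2 result:
y
t
t
t
Witness: ('p',) appears 2× in E1 but 0× in E2.

no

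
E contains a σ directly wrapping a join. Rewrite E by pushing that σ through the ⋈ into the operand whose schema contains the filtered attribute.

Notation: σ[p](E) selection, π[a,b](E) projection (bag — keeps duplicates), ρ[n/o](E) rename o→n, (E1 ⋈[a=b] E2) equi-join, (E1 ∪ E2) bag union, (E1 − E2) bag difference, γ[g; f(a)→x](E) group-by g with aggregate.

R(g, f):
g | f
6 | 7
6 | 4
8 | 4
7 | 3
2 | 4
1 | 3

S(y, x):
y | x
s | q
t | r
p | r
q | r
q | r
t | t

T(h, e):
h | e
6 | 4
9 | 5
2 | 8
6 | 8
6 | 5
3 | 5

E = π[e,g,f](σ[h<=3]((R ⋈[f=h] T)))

σ filters on h, owned by the right side.
E' = π[e,g,f]((R ⋈[f=h] σ[h<=3](T)))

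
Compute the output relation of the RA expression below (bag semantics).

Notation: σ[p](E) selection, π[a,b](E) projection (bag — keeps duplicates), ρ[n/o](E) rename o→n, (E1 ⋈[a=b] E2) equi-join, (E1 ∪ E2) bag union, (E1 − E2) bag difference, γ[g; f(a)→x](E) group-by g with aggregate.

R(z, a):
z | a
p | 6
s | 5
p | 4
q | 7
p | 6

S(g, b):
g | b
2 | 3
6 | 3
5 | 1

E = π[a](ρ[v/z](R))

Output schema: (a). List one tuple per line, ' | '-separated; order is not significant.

Row counts bottom-up:
  R → 5
  ρ[v/z](R) → 5
  π[a](ρ[v/z](R)) → 5

== RESULT ==
a
4
5
6
6
7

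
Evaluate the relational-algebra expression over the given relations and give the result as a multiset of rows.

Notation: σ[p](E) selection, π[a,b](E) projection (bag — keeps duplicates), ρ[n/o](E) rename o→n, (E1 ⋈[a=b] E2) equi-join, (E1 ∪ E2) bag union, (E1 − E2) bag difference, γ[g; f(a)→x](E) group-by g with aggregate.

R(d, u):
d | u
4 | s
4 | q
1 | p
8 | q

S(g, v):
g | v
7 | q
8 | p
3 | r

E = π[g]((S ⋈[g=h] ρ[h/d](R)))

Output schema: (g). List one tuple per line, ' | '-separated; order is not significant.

Per-node cardinality:
  S → 3
  R → 4
  ρ[h/d](R) → 4
  (S ⋈[g=h] ρ[h/d](R)) → 1
  π[g]((S ⋈[g=h] ρ[h/d](R))) → 1

== RESULT ==
g
8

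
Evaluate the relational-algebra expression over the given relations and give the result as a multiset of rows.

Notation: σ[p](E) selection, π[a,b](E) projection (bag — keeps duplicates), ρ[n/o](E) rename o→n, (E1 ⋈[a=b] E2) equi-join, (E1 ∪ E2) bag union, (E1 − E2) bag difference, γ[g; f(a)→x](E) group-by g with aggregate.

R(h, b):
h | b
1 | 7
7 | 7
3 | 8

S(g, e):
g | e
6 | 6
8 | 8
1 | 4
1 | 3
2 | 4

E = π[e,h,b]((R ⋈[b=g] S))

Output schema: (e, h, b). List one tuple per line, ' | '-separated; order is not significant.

Stepwise |·|:
  R → 3
  S → 5
  (R ⋈[b=g] S) → 1
  π[e,h,b]((R ⋈[b=g] S)) → 1

== RESULT ==
e | h | b
8 | 3 | 8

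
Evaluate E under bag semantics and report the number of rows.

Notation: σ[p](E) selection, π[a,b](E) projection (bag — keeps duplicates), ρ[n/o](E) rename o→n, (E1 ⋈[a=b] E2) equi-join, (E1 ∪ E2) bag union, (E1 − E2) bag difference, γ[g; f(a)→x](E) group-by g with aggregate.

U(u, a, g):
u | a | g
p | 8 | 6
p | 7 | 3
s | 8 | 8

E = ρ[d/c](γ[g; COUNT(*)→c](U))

Per-node cardinality:
  U → 3
  γ[g; COUNT(*)→c](U) → 3
  ρ[d/c](γ[g; COUNT(*)→c](U)) → 3

|E| = 3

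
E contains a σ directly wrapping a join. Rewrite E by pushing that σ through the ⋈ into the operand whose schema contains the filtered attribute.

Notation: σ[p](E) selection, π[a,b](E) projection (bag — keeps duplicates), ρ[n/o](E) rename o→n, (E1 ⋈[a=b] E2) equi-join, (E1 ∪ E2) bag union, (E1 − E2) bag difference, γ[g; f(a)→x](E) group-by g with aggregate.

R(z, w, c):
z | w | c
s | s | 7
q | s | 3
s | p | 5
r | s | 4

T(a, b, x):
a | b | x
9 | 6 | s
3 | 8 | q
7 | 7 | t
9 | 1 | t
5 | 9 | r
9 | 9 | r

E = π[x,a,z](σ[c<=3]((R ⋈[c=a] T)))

σ filters on c, owned by the left side.
E' = π[x,a,z]((σ[c<=3](R) ⋈[c=a] T))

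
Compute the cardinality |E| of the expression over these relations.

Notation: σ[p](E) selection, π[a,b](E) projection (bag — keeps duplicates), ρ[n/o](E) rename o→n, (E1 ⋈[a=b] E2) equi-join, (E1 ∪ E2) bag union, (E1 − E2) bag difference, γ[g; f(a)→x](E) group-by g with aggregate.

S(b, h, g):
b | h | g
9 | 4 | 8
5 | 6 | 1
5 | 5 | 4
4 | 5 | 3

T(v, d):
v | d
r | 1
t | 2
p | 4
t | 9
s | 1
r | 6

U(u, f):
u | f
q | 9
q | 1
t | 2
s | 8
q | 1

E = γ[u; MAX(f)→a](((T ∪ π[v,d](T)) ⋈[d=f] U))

Row counts bottom-up:
  T → 6
  T → 6
  π[v,d](T) → 6
  (T ∪ π[v,d](T)) → 12
  U → 5
  ((T ∪ π[v,d](T)) ⋈[d=f] U) → 12
  γ[u; MAX(f)→a](((T ∪ π[v,d](T)) ⋈[d=f] U)) → 2

|E| = 2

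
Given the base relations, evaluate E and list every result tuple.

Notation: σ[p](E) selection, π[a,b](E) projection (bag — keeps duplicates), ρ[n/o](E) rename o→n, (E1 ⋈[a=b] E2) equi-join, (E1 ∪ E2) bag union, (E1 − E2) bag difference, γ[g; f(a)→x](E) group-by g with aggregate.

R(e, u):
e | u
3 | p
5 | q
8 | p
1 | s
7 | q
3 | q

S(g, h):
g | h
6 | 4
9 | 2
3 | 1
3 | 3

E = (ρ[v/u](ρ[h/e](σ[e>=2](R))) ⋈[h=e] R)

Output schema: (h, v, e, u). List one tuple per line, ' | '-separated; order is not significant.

Row counts bottom-up:
  R → 6
  σ[e>=2](R) → 5
  ρ[h/e](σ[e>=2](R)) → 5
  ρ[v/u](ρ[h/e](σ[e>=2](R))) → 5
  R → 6
  (ρ[v/u](ρ[h/e](σ[e>=2](R))) ⋈[h=e] R) → 7

== RESULT ==
h | v | e | u
3 | p | 3 | p
3 | p | 3 | q
3 | q | 3 | p
3 | q | 3 | q
5 | q | 5 | q
7 | q | 7 | q
8 | p | 8 | p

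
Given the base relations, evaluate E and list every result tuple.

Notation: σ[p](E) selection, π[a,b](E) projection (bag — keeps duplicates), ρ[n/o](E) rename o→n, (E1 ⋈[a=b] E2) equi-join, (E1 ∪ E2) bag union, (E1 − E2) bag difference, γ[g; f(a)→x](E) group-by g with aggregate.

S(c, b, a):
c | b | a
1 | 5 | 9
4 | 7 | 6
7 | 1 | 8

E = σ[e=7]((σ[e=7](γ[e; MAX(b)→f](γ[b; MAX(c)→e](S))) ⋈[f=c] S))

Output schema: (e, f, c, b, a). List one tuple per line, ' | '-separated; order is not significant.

Subexpression sizes:
  S → 3
  γ[b; MAX(c)→e](S) → 3
  γ[e; MAX(b)→f](γ[b; MAX(c)→e](S)) → 3
  σ[e=7](γ[e; MAX(b)→f](γ[b; MAX(c)→e](S))) → 1
  S → 3
  (σ[e=7](γ[e; MAX(b)→f](γ[b; MAX(c)→e](S))) ⋈[f=c] S) → 1
  σ[e=7]((σ[e=7](γ[e; MAX(b)→f](γ[b; MAX(c)→e](S))) ⋈[f=c] S)) → 1

== RESULT ==
e | f | c | b | a
7 | 1 | 1 | 5 | 9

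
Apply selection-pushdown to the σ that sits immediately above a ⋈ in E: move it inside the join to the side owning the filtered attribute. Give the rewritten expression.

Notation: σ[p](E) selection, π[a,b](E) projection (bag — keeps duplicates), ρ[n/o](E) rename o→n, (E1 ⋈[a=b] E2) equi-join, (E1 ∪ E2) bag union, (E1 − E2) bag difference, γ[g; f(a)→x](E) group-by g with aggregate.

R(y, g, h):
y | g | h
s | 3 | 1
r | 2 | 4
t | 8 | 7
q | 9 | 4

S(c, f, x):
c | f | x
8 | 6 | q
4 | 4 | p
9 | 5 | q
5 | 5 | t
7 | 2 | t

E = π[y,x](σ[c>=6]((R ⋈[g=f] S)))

σ filters on c, owned by the right side.
E' = π[y,x]((R ⋈[g=f] σ[c>=6](S)))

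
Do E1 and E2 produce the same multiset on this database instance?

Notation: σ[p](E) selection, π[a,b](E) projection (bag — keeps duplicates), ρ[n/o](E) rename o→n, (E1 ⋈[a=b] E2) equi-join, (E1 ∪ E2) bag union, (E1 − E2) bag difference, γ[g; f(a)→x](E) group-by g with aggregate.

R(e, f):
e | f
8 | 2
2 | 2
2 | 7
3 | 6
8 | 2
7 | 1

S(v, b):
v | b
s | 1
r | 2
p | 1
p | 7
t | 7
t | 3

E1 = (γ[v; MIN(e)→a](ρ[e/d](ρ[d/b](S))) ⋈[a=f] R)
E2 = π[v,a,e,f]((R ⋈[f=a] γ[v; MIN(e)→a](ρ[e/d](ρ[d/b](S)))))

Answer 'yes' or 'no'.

E1 row counts bottom-up:
  S → 6
  ρ[d/b](S) → 6
  ρ[e/d](ρ[d/b](S)) → 6
  γ[v; MIN(e)→a](ρ[e/d](ρ[d/b](S))) → 4
  R → 6
  (γ[v; MIN(e)→a](ρ[e/d](ρ[d/b](S))) ⋈[a=f] R) → 5
E2 row counts bottom-up:
  R → 6
  S → 6
  ρ[d/b](S) → 6
  ρ[e/d](ρ[d/b](S)) → 6
  γ[v; MIN(e)→a](ρ[e/d](ρ[d/b](S))) → 4
  (R ⋈[f=a] γ[v; MIN(e)→a](ρ[e/d](ρ[d/b](S)))) → 5
  π[v,a,e,f]((R ⋈[f=a] γ[v; MIN(e)→a](ρ[e/d](ρ[d/b](S))))) → 5

E1 and E2 produce the same multiset:
v | a | e | f
p | 1 | 7 | 1
r | 2 | 2 | 2
r | 2 | 8 | 2
r | 2 | 8 | 2
s | 1 | 7 | 1

yes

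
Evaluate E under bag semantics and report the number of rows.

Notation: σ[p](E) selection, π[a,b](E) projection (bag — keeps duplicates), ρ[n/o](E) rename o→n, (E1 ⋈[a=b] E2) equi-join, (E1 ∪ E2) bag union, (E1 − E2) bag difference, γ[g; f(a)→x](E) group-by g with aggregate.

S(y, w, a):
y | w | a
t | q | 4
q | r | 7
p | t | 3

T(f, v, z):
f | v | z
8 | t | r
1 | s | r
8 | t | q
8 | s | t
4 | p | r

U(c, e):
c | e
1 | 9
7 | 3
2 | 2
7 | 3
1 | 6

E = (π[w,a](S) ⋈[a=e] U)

Row counts bottom-up:
  S → 3
  π[w,a](S) → 3
  U → 5
  (π[w,a](S) ⋈[a=e] U) → 2

|E| = 2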